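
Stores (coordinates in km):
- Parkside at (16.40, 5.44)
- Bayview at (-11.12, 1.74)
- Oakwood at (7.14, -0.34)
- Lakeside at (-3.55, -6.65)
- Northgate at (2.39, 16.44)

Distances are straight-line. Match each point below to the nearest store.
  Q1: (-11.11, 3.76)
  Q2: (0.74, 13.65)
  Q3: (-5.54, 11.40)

Q1 at (-11.11, 3.76):
  Parkside: 27.56 km
  Bayview: 2.02 km
  Oakwood: 18.70 km
  Lakeside: 12.87 km
  Northgate: 18.52 km
  → nearest: Bayview (2.02 km)
Q2 at (0.74, 13.65):
  Parkside: 17.68 km
  Bayview: 16.81 km
  Oakwood: 15.38 km
  Lakeside: 20.75 km
  Northgate: 3.24 km
  → nearest: Northgate (3.24 km)
Q3 at (-5.54, 11.40):
  Parkside: 22.74 km
  Bayview: 11.16 km
  Oakwood: 17.28 km
  Lakeside: 18.16 km
  Northgate: 9.40 km
  → nearest: Northgate (9.40 km)

Q1→Bayview; Q2→Northgate; Q3→Northgate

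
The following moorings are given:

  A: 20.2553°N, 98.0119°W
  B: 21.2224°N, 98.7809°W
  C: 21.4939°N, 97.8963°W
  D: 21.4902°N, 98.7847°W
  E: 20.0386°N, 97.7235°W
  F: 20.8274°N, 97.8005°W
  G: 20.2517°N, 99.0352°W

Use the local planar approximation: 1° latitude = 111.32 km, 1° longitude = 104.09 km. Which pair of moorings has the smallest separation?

Pairwise distances:
A–B: 134.1543 km
A–C: 138.4050 km
A–D: 159.2748 km
A–E: 38.5110 km
A–F: 67.3805 km
A–G: 106.5161 km
B–C: 96.9114 km
B–D: 29.8141 km
B–E: 171.6985 km
B–F: 111.1200 km
B–G: 111.2532 km
C–D: 92.4745 km
C–E: 162.9994 km
C–F: 74.8619 km
C–G: 182.1414 km
D–E: 195.7383 km
D–F: 126.2496 km
D–G: 140.3138 km
E–F: 88.1742 km
E–G: 138.5803 km
F–G: 143.6123 km
Closest pair: B–D at 29.8141 km.

B and D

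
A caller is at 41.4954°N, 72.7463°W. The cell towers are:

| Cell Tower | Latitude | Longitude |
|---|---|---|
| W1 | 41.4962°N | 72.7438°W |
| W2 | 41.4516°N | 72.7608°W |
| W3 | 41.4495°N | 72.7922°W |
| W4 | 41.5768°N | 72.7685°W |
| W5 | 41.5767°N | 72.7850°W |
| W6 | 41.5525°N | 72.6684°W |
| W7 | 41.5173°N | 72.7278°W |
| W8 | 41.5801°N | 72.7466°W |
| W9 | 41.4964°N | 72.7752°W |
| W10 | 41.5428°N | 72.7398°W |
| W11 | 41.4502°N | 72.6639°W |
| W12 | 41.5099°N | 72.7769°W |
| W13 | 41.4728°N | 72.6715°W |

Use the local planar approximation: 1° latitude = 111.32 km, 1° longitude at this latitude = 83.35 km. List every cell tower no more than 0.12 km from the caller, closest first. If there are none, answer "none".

none

Distances from 41.4954°N, 72.7463°W:
W1: √((0.0008·111.32)² + (0.0025·83.35)²) = √(0.007931 + 0.043420) = 0.2266 km
W2: √((-0.0438·111.32)² + (-0.0145·83.35)²) = √(23.773582 + 1.460654) = 5.0234 km
W3: √((-0.0459·111.32)² + (-0.0459·83.35)²) = √(26.107890 + 14.636478) = 6.3831 km
W4: √((0.0814·111.32)² + (-0.0222·83.35)²) = √(82.109840 + 3.423869) = 9.2484 km
W5: √((0.0813·111.32)² + (-0.0387·83.35)²) = √(81.908220 + 10.404786) = 9.6080 km
W6: √((0.0571·111.32)² + (0.0779·83.35)²) = √(40.403465 + 42.158594) = 9.0864 km
W7: √((0.0219·111.32)² + (0.0185·83.35)²) = √(5.943395 + 2.377687) = 2.8846 km
W8: √((0.0847·111.32)² + (-0.0003·83.35)²) = √(88.902345 + 0.000625) = 9.4288 km
W9: √((0.0010·111.32)² + (-0.0289·83.35)²) = √(0.012392 + 5.802390) = 2.4114 km
W10: √((0.0474·111.32)² + (0.0065·83.35)²) = √(27.842170 + 0.293520) = 5.3043 km
W11: √((-0.0452·111.32)² + (0.0824·83.35)²) = √(25.317643 + 47.169973) = 8.5140 km
W12: √((0.0145·111.32)² + (-0.0306·83.35)²) = √(2.605448 + 6.505101) = 3.0184 km
W13: √((-0.0226·111.32)² + (0.0748·83.35)²) = √(6.329411 + 38.869988) = 6.7230 km
Threshold 0.12 km: none within range.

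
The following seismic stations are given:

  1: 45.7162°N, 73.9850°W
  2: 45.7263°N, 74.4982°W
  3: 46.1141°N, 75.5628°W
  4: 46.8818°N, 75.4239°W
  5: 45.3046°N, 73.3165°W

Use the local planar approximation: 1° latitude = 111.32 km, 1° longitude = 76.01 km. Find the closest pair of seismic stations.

1 and 2

Pairwise distances:
1–2: 39.0245 km
1–5: 68.4203 km
3–4: 86.1101 km
2–3: 91.7155 km
2–5: 101.3485 km
1–3: 127.8469 km
2–4: 146.6173 km
1–4: 169.7004 km
3–5: 193.0622 km
4–5: 237.6656 km
Closest pair: 1–2 at 39.0245 km.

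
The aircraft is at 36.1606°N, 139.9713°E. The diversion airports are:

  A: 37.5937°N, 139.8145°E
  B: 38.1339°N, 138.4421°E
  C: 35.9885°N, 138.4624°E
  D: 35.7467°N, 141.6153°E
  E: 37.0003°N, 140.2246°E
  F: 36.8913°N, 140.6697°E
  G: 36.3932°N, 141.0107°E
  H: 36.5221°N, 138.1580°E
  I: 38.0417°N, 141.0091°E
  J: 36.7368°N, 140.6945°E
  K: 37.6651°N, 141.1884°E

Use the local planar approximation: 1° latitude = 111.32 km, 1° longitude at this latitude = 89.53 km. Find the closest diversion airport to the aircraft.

Distances from 36.1606°N, 139.9713°E:
A: √((1.4331·111.32)² + (-0.1568·89.53)²) = √(25450.679817 + 197.073979) = 160.1492 km
B: √((1.9733·111.32)² + (-1.5292·89.53)²) = √(48253.923026 + 18744.149855) = 258.8399 km
C: √((-0.1721·111.32)² + (-1.5089·89.53)²) = √(367.035554 + 18249.799020) = 136.4435 km
D: √((-0.4139·111.32)² + (1.6440·89.53)²) = √(2122.937693 + 21664.107169) = 154.2305 km
E: √((0.8397·111.32)² + (0.2533·89.53)²) = √(8737.651153 + 514.289371) = 96.1870 km
F: √((0.7307·111.32)² + (0.6984·89.53)²) = √(6616.443527 + 3909.719770) = 102.5971 km
G: √((0.2326·111.32)² + (1.0394·89.53)²) = √(670.449106 + 8659.694956) = 96.5927 km
H: √((0.3615·111.32)² + (-1.8133·89.53)²) = √(1619.433051 + 26355.817528) = 167.2580 km
I: √((1.8811·111.32)² + (1.0378·89.53)²) = √(43850.056994 + 8633.054880) = 229.0919 km
J: √((0.5762·111.32)² + (0.7232·89.53)²) = √(4114.271082 + 4192.315936) = 91.1405 km
K: √((1.5045·111.32)² + (1.2171·89.53)²) = √(28049.865263 + 11873.799025) = 199.8091 km
Minimum: J at 91.1405 km.

J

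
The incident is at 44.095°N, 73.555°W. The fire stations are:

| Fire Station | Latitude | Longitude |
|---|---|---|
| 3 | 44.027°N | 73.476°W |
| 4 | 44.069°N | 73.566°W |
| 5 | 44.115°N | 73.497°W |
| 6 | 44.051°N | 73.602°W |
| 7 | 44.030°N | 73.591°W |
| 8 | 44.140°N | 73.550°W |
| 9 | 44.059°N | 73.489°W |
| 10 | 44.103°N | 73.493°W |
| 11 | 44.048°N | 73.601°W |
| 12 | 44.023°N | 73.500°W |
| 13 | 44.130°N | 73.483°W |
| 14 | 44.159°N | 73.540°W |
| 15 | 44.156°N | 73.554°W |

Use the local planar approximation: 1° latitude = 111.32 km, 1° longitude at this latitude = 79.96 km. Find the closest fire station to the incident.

4

Distances from 44.095°N, 73.555°W:
3: 9.859 km
4: 3.025 km
5: 5.144 km
6: 6.174 km
7: 7.787 km
8: 5.025 km
9: 6.627 km
10: 5.037 km
11: 6.396 km
12: 9.142 km
13: 6.952 km
14: 7.225 km
15: 6.791 km
Minimum: 4 at 3.025 km.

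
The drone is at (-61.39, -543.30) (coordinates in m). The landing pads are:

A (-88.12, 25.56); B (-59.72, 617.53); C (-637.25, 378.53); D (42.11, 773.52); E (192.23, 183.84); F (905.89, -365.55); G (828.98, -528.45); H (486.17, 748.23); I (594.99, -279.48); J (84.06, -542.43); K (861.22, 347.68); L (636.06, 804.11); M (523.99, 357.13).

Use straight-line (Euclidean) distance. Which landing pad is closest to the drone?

Distances from (-61.39, -543.30):
A: 569.49 m
B: 1160.83 m
C: 1086.92 m
D: 1320.88 m
E: 770.10 m
F: 983.48 m
G: 890.49 m
H: 1402.81 m
I: 707.41 m
J: 145.45 m
K: 1282.60 m
L: 1517.22 m
M: 1073.99 m
Minimum: J at 145.45 m.

J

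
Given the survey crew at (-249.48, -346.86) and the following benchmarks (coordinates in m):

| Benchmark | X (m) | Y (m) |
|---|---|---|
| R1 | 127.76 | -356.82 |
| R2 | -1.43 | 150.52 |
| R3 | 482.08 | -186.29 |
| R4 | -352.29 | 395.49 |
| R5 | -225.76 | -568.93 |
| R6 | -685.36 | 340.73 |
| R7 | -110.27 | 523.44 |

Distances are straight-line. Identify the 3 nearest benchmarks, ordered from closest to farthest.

R5, R1, R2

Distances from (-249.48, -346.86):
R1: √((377.24)² + (-9.96)²) = √(142310.0176 + 99.2016) = 377.37 m
R2: √((248.05)² + (497.38)²) = √(61528.8025 + 247386.8644) = 555.80 m
R3: √((731.56)² + (160.57)²) = √(535180.0336 + 25782.7249) = 748.97 m
R4: √((-102.81)² + (742.35)²) = √(10569.8961 + 551083.5225) = 749.44 m
R5: √((23.72)² + (-222.07)²) = √(562.6384 + 49315.0849) = 223.33 m
R6: √((-435.88)² + (687.59)²) = √(189991.3744 + 472780.0081) = 814.11 m
R7: √((139.21)² + (870.30)²) = √(19379.4241 + 757422.0900) = 881.36 m
Sorted: R5 (223.33 m) < R1 (377.37 m) < R2 (555.80 m) < R3 (748.97 m) < R4 (749.44 m) < …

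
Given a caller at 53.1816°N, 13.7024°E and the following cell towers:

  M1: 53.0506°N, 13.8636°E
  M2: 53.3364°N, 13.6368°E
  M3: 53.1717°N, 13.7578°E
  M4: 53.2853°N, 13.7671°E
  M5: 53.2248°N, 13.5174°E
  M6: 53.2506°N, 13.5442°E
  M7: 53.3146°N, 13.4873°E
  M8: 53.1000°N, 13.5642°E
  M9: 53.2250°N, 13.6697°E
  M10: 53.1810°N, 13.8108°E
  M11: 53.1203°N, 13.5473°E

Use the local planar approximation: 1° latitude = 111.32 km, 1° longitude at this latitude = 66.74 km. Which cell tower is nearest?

Distances from 53.1816°N, 13.7024°E:
M1: 18.1220 km
M2: 17.7798 km
M3: 3.8581 km
M4: 12.3251 km
M5: 13.2504 km
M6: 13.0566 km
M7: 20.6226 km
M8: 12.9455 km
M9: 5.3013 km
M10: 7.2349 km
M11: 12.3983 km
Minimum: M3 at 3.8581 km.

M3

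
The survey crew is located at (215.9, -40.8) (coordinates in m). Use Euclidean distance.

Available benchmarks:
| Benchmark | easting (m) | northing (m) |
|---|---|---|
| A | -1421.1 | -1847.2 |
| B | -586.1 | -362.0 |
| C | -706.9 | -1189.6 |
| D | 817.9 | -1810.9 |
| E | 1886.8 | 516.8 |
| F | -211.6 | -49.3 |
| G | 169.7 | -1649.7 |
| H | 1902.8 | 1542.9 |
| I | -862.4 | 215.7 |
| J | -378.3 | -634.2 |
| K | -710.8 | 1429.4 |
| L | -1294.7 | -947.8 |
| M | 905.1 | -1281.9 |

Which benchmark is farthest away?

A

Distances from (215.9, -40.8):
A: √((-1637.0)² + (-1806.4)²) = √(2679769.000 + 3263080.960) = 2437.8 m
B: √((-802.0)² + (-321.2)²) = √(643204.000 + 103169.440) = 863.9 m
C: √((-922.8)² + (-1148.8)²) = √(851559.840 + 1319741.440) = 1473.5 m
D: √((602.0)² + (-1770.1)²) = √(362404.000 + 3133254.010) = 1869.7 m
E: √((1670.9)² + (557.6)²) = √(2791906.810 + 310917.760) = 1761.5 m
F: √((-427.5)² + (-8.5)²) = √(182756.250 + 72.250) = 427.6 m
G: √((-46.2)² + (-1608.9)²) = √(2134.440 + 2588559.210) = 1609.6 m
H: √((1686.9)² + (1583.7)²) = √(2845631.610 + 2508105.690) = 2313.8 m
I: √((-1078.3)² + (256.5)²) = √(1162730.890 + 65792.250) = 1108.4 m
J: √((-594.2)² + (-593.4)²) = √(353073.640 + 352123.560) = 839.8 m
K: √((-926.7)² + (1470.2)²) = √(858772.890 + 2161488.040) = 1737.9 m
L: √((-1510.6)² + (-907.0)²) = √(2281912.360 + 822649.000) = 1762.0 m
M: √((689.2)² + (-1241.1)²) = √(474996.640 + 1540329.210) = 1419.6 m
Maximum: A at 2437.8 m.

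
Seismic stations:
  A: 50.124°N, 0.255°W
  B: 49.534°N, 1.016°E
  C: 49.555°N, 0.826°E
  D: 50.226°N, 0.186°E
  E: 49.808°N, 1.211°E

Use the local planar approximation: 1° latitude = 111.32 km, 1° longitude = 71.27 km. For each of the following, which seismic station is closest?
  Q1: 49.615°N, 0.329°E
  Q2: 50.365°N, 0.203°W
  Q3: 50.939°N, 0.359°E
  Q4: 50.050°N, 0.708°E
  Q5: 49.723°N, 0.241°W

Q1 at 49.615°N, 0.329°E:
  A: 70.306 km
  B: 49.786 km
  C: 36.045 km
  D: 68.776 km
  E: 66.430 km
  → nearest: C (36.045 km)
Q2 at 50.365°N, 0.203°W:
  A: 27.083 km
  B: 126.907 km
  C: 116.227 km
  D: 31.750 km
  E: 118.323 km
  → nearest: A (27.083 km)
Q3 at 50.939°N, 0.359°E:
  A: 100.728 km
  B: 163.263 km
  C: 157.621 km
  D: 80.323 km
  E: 139.781 km
  → nearest: D (80.323 km)
Q4 at 50.050°N, 0.708°E:
  A: 69.126 km
  B: 61.493 km
  C: 55.741 km
  D: 42.047 km
  E: 44.843 km
  → nearest: D (42.047 km)
Q5 at 49.723°N, 0.241°W:
  A: 44.650 km
  B: 92.024 km
  C: 78.311 km
  D: 63.729 km
  E: 103.916 km
  → nearest: A (44.650 km)

Q1→C; Q2→A; Q3→D; Q4→D; Q5→A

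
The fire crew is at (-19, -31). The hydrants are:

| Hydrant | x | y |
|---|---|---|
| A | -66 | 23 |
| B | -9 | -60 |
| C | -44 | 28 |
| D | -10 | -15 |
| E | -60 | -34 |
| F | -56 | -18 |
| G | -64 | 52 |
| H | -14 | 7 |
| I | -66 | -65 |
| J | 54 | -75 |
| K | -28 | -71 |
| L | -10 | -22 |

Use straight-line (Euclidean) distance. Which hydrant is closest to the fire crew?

Distances from (-19, -31):
A: √((-47)² + (54)²) = √(2209.000 + 2916.000) = 71.6
B: √((10)² + (-29)²) = √(100.000 + 841.000) = 30.7
C: √((-25)² + (59)²) = √(625.000 + 3481.000) = 64.1
D: √((9)² + (16)²) = √(81.000 + 256.000) = 18.4
E: √((-41)² + (-3)²) = √(1681.000 + 9.000) = 41.1
F: √((-37)² + (13)²) = √(1369.000 + 169.000) = 39.2
G: √((-45)² + (83)²) = √(2025.000 + 6889.000) = 94.4
H: √((5)² + (38)²) = √(25.000 + 1444.000) = 38.3
I: √((-47)² + (-34)²) = √(2209.000 + 1156.000) = 58.0
J: √((73)² + (-44)²) = √(5329.000 + 1936.000) = 85.2
K: √((-9)² + (-40)²) = √(81.000 + 1600.000) = 41.0
L: √((9)² + (9)²) = √(81.000 + 81.000) = 12.7
Minimum: L at 12.7.

L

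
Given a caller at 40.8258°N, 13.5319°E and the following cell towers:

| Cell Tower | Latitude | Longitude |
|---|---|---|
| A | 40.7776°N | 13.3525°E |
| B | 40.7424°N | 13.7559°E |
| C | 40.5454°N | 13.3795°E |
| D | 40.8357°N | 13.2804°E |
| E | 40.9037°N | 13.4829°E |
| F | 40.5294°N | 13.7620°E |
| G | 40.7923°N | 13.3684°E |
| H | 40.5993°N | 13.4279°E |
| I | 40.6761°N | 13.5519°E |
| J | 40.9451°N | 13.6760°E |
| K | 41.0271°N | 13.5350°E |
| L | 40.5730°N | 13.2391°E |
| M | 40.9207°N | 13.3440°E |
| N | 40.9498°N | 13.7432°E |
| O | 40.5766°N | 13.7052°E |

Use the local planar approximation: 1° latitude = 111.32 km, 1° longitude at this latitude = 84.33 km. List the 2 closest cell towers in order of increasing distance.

Distances from 40.8258°N, 13.5319°E:
A: 16.0521 km
B: 21.0481 km
C: 33.7564 km
D: 21.2376 km
E: 9.6060 km
F: 38.2781 km
G: 14.2834 km
H: 26.6958 km
I: 16.7497 km
J: 18.0011 km
K: 22.4102 km
L: 37.4385 km
M: 19.0443 km
N: 22.5401 km
O: 31.3551 km
Sorted: E (9.6060 km) < G (14.2834 km) < A (16.0521 km) < I (16.7497 km) < …

E, G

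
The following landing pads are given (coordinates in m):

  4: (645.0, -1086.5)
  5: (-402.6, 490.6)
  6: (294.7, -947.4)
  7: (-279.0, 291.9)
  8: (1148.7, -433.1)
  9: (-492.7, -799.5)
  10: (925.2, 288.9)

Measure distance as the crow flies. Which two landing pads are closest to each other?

5 and 7

Pairwise distances:
4–5: 1893.3 m
4–6: 376.9 m
4–7: 1659.4 m
4–8: 825.0 m
4–9: 1173.3 m
4–10: 1403.7 m
5–6: 1598.1 m
5–7: 234.0 m
5–8: 1805.5 m
5–9: 1293.2 m
5–10: 1343.0 m
6–7: 1365.6 m
6–8: 996.9 m
6–9: 801.2 m
6–10: 1387.8 m
7–8: 1601.2 m
7–9: 1112.1 m
7–10: 1204.2 m
8–9: 1681.8 m
8–10: 755.8 m
9–10: 1787.5 m
Closest pair: 5–7 at 234.0 m.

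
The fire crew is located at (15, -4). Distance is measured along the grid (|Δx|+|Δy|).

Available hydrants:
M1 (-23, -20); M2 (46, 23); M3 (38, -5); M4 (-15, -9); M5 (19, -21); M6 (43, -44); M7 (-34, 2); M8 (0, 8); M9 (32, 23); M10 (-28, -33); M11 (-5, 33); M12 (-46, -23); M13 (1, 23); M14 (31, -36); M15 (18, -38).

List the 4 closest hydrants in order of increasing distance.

M5, M3, M8, M4

Distances from (15, -4):
M1: |-38| + |-16| = 38 + 16 = 54
M2: |31| + |27| = 31 + 27 = 58
M3: |23| + |-1| = 23 + 1 = 24
M4: |-30| + |-5| = 30 + 5 = 35
M5: |4| + |-17| = 4 + 17 = 21
M6: |28| + |-40| = 28 + 40 = 68
M7: |-49| + |6| = 49 + 6 = 55
M8: |-15| + |12| = 15 + 12 = 27
M9: |17| + |27| = 17 + 27 = 44
M10: |-43| + |-29| = 43 + 29 = 72
M11: |-20| + |37| = 20 + 37 = 57
M12: |-61| + |-19| = 61 + 19 = 80
M13: |-14| + |27| = 14 + 27 = 41
M14: |16| + |-32| = 16 + 32 = 48
M15: |3| + |-34| = 3 + 34 = 37
Sorted: M5 (21) < M3 (24) < M8 (27) < M4 (35) < M15 (37) < M13 (41) < …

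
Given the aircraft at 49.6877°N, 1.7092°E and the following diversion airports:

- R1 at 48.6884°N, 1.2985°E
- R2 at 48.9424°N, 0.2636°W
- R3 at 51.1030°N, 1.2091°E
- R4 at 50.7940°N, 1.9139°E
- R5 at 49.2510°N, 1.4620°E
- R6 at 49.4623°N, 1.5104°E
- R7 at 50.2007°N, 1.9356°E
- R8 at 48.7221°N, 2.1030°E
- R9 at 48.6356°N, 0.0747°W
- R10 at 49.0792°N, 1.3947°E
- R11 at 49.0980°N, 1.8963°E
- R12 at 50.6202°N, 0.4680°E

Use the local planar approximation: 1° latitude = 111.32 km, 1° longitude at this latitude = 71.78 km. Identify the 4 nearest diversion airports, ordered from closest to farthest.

Distances from 49.6877°N, 1.7092°E:
R1: 115.0820 km
R2: 164.1225 km
R3: 161.5889 km
R4: 124.0267 km
R5: 51.7505 km
R6: 28.8654 km
R7: 59.3744 km
R8: 111.1452 km
R9: 173.5322 km
R10: 71.4009 km
R11: 67.0051 km
R12: 136.7965 km
Sorted: R6 (28.8654 km) < R5 (51.7505 km) < R7 (59.3744 km) < R11 (67.0051 km) < R10 (71.4009 km) < R8 (111.1452 km) < …

R6, R5, R7, R11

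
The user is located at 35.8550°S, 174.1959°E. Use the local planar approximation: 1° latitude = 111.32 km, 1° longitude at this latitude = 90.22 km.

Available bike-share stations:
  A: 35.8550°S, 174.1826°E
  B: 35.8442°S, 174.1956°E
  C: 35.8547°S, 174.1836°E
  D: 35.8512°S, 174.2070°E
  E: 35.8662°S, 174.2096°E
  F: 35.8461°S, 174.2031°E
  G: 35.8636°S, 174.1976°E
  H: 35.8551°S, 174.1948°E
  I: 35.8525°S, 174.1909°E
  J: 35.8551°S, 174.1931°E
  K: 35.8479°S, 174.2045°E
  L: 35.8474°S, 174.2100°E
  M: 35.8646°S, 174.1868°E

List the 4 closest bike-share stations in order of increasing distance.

H, J, I, G

Distances from 35.8550°S, 174.1959°E:
A: √((0.0000·111.32)² + (-0.0133·90.22)²) = √(0.000000 + 1.439822) = 1.1999 km
B: √((0.0108·111.32)² + (-0.0003·90.22)²) = √(1.445419 + 0.000733) = 1.2026 km
C: √((0.0003·111.32)² + (-0.0123·90.22)²) = √(0.001115 + 1.231447) = 1.1102 km
D: √((0.0038·111.32)² + (0.0111·90.22)²) = √(0.178943 + 1.002886) = 1.0871 km
E: √((-0.0112·111.32)² + (0.0137·90.22)²) = √(1.554470 + 1.527731) = 1.7556 km
F: √((0.0089·111.32)² + (0.0072·90.22)²) = √(0.981582 + 0.421959) = 1.1847 km
G: √((-0.0086·111.32)² + (0.0017·90.22)²) = √(0.916523 + 0.023524) = 0.9696 km
H: √((-0.0001·111.32)² + (-0.0011·90.22)²) = √(0.000124 + 0.009849) = 0.0999 km
I: √((0.0025·111.32)² + (-0.0050·90.22)²) = √(0.077451 + 0.203491) = 0.5300 km
J: √((-0.0001·111.32)² + (-0.0028·90.22)²) = √(0.000124 + 0.063815) = 0.2529 km
K: √((0.0071·111.32)² + (0.0086·90.22)²) = √(0.624688 + 0.602008) = 1.1076 km
L: √((0.0076·111.32)² + (0.0141·90.22)²) = √(0.715770 + 1.618243) = 1.5277 km
M: √((-0.0096·111.32)² + (-0.0091·90.22)²) = √(1.142060 + 0.674044) = 1.3476 km
Sorted: H (0.0999 km) < J (0.2529 km) < I (0.5300 km) < G (0.9696 km) < D (1.0871 km) < K (1.1076 km) < …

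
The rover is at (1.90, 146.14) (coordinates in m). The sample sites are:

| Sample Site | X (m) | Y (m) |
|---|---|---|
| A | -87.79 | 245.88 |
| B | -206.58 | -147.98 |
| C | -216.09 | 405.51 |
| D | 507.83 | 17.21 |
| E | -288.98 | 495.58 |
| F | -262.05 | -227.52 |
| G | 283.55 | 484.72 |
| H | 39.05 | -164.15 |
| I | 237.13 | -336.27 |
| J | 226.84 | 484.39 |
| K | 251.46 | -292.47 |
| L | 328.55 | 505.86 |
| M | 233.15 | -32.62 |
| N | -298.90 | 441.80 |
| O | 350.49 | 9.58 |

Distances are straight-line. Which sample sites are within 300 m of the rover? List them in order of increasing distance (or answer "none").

Distances from (1.90, 146.14):
A: √((-89.69)² + (99.74)²) = √(8044.2961 + 9948.0676) = 134.14 m
B: √((-208.48)² + (-294.12)²) = √(43463.9104 + 86506.5744) = 360.51 m
C: √((-217.99)² + (259.37)²) = √(47519.6401 + 67272.7969) = 338.81 m
D: √((505.93)² + (-128.93)²) = √(255965.1649 + 16622.9449) = 522.10 m
E: √((-290.88)² + (349.44)²) = √(84611.1744 + 122108.3136) = 454.66 m
F: √((-263.95)² + (-373.66)²) = √(69669.6025 + 139621.7956) = 457.48 m
G: √((281.65)² + (338.58)²) = √(79326.7225 + 114636.4164) = 440.41 m
H: √((37.15)² + (-310.29)²) = √(1380.1225 + 96279.8841) = 312.51 m
I: √((235.23)² + (-482.41)²) = √(55333.1529 + 232719.4081) = 536.71 m
J: √((224.94)² + (338.25)²) = √(50598.0036 + 114413.0625) = 406.22 m
K: √((249.56)² + (-438.61)²) = √(62280.1936 + 192378.7321) = 504.64 m
L: √((326.65)² + (359.72)²) = √(106700.2225 + 129398.4784) = 485.90 m
M: √((231.25)² + (-178.76)²) = √(53476.5625 + 31955.1376) = 292.29 m
N: √((-300.80)² + (295.66)²) = √(90480.6400 + 87414.8356) = 421.78 m
O: √((348.59)² + (-136.56)²) = √(121514.9881 + 18648.6336) = 374.38 m
Threshold 300 m: A (134.14 m), M (292.29 m) are within range.

A, M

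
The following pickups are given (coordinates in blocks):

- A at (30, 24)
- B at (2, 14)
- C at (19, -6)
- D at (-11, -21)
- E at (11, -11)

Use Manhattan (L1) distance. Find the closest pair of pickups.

C and E

Pairwise distances:
A–B: |-28| + |-10| = 28 + 10 = 38 blocks
A–C: |-11| + |-30| = 11 + 30 = 41 blocks
A–D: |-41| + |-45| = 41 + 45 = 86 blocks
A–E: |-19| + |-35| = 19 + 35 = 54 blocks
B–C: |17| + |-20| = 17 + 20 = 37 blocks
B–D: |-13| + |-35| = 13 + 35 = 48 blocks
B–E: |9| + |-25| = 9 + 25 = 34 blocks
C–D: |-30| + |-15| = 30 + 15 = 45 blocks
C–E: |-8| + |-5| = 8 + 5 = 13 blocks
D–E: |22| + |10| = 22 + 10 = 32 blocks
Closest pair: C–E at 13 blocks.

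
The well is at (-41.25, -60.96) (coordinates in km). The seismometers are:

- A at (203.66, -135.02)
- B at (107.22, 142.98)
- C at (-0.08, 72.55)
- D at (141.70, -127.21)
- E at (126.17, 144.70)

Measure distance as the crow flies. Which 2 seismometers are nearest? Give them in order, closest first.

Distances from (-41.25, -60.96):
A: √((244.91)² + (-74.06)²) = √(59980.9081 + 5484.8836) = 255.86 km
B: √((148.47)² + (203.94)²) = √(22043.3409 + 41591.5236) = 252.26 km
C: √((41.17)² + (133.51)²) = √(1694.9689 + 17824.9201) = 139.71 km
D: √((182.95)² + (-66.25)²) = √(33470.7025 + 4389.0625) = 194.58 km
E: √((167.42)² + (205.66)²) = √(28029.4564 + 42296.0356) = 265.19 km
Sorted: C (139.71 km) < D (194.58 km) < B (252.26 km) < A (255.86 km) < …

C, D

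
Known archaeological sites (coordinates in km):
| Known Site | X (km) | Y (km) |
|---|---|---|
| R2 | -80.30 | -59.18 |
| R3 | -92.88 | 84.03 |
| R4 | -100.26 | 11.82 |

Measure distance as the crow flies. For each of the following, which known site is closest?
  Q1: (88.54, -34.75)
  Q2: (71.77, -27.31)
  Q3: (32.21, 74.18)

Q1 at (88.54, -34.75):
  R2: √((-168.84)² + (-24.43)²) = √(28506.9456 + 596.8249) = 170.60 km
  R3: √((-181.42)² + (118.78)²) = √(32913.2164 + 14108.6884) = 216.85 km
  R4: √((-188.80)² + (46.57)²) = √(35645.4400 + 2168.7649) = 194.46 km
  → nearest: R2 (170.60 km)
Q2 at (71.77, -27.31):
  R2: √((-152.07)² + (-31.87)²) = √(23125.2849 + 1015.6969) = 155.37 km
  R3: √((-164.65)² + (111.34)²) = √(27109.6225 + 12396.5956) = 198.76 km
  R4: √((-172.03)² + (39.13)²) = √(29594.3209 + 1531.1569) = 176.42 km
  → nearest: R2 (155.37 km)
Q3 at (32.21, 74.18):
  R2: √((-112.51)² + (-133.36)²) = √(12658.5001 + 17784.8896) = 174.48 km
  R3: √((-125.09)² + (9.85)²) = √(15647.5081 + 97.0225) = 125.48 km
  R4: √((-132.47)² + (-62.36)²) = √(17548.3009 + 3888.7696) = 146.41 km
  → nearest: R3 (125.48 km)

Q1→R2; Q2→R2; Q3→R3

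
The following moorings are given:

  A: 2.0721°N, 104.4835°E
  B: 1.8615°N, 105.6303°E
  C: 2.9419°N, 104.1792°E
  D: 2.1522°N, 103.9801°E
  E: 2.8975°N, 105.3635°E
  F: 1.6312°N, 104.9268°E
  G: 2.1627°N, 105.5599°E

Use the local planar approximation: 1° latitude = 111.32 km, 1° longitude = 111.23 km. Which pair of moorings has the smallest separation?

Pairwise distances:
A–B: 129.6951 km
A–C: 102.5716 km
A–D: 56.6987 km
A–E: 134.2518 km
A–F: 69.5719 km
A–G: 120.1520 km
B–C: 201.2877 km
B–D: 186.3826 km
B–E: 119.0845 km
B–F: 82.3430 km
B–G: 34.4318 km
C–D: 90.6560 km
C–E: 131.8224 km
C–F: 167.9397 km
C–G: 176.3782 km
D–E: 174.8176 km
D–F: 120.2170 km
D–G: 175.7250 km
E–F: 149.0988 km
E–G: 84.6648 km
F–G: 91.9762 km
Closest pair: B–G at 34.4318 km.

B and G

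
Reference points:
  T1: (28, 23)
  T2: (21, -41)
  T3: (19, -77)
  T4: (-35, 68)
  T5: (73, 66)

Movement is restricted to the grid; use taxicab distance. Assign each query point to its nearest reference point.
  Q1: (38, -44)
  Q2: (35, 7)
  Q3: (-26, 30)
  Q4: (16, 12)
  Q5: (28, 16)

Q1 at (38, -44):
  T1: |-10| + |67| = 10 + 67 = 77
  T2: |-17| + |3| = 17 + 3 = 20
  T3: |-19| + |-33| = 19 + 33 = 52
  T4: |-73| + |112| = 73 + 112 = 185
  T5: |35| + |110| = 35 + 110 = 145
  → nearest: T2 (20)
Q2 at (35, 7):
  T1: |-7| + |16| = 7 + 16 = 23
  T2: |-14| + |-48| = 14 + 48 = 62
  T3: |-16| + |-84| = 16 + 84 = 100
  T4: |-70| + |61| = 70 + 61 = 131
  T5: |38| + |59| = 38 + 59 = 97
  → nearest: T1 (23)
Q3 at (-26, 30):
  T1: |54| + |-7| = 54 + 7 = 61
  T2: |47| + |-71| = 47 + 71 = 118
  T3: |45| + |-107| = 45 + 107 = 152
  T4: |-9| + |38| = 9 + 38 = 47
  T5: |99| + |36| = 99 + 36 = 135
  → nearest: T4 (47)
Q4 at (16, 12):
  T1: |12| + |11| = 12 + 11 = 23
  T2: |5| + |-53| = 5 + 53 = 58
  T3: |3| + |-89| = 3 + 89 = 92
  T4: |-51| + |56| = 51 + 56 = 107
  T5: |57| + |54| = 57 + 54 = 111
  → nearest: T1 (23)
Q5 at (28, 16):
  T1: |0| + |7| = 0 + 7 = 7
  T2: |-7| + |-57| = 7 + 57 = 64
  T3: |-9| + |-93| = 9 + 93 = 102
  T4: |-63| + |52| = 63 + 52 = 115
  T5: |45| + |50| = 45 + 50 = 95
  → nearest: T1 (7)

Q1→T2; Q2→T1; Q3→T4; Q4→T1; Q5→T1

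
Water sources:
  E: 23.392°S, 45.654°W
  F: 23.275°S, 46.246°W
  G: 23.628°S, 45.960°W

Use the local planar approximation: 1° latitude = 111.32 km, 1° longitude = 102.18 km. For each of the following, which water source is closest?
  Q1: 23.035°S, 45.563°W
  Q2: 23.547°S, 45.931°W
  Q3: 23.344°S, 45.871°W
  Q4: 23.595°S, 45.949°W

Q1 at 23.035°S, 45.563°W:
  E: √((-0.357·111.32)² + (-0.091·102.18)²) = √(1579.36616 + 86.45987) = 40.815 km
  F: √((-0.240·111.32)² + (-0.683·102.18)²) = √(713.78740 + 4870.49615) = 74.728 km
  G: √((-0.593·111.32)² + (-0.397·102.18)²) = √(4357.68448 + 1645.55655) = 77.481 km
  → nearest: E (40.815 km)
Q2 at 23.547°S, 45.931°W:
  E: √((0.155·111.32)² + (0.277·102.18)²) = √(297.72122 + 801.10849) = 33.149 km
  F: √((0.272·111.32)² + (-0.315·102.18)²) = √(916.82026 + 1035.98366) = 44.191 km
  G: √((-0.081·111.32)² + (-0.029·102.18)²) = √(81.30485 + 8.78067) = 9.491 km
  → nearest: G (9.491 km)
Q3 at 23.344°S, 45.871°W:
  E: √((-0.048·111.32)² + (0.217·102.18)²) = √(28.55150 + 491.64459) = 22.808 km
  F: √((0.069·111.32)² + (-0.375·102.18)²) = √(58.99899 + 1468.23081) = 39.080 km
  G: √((-0.284·111.32)² + (-0.089·102.18)²) = √(999.50064 + 82.70120) = 32.897 km
  → nearest: E (22.808 km)
Q4 at 23.595°S, 45.949°W:
  E: √((0.203·111.32)² + (0.295·102.18)²) = √(510.66780 + 908.60648) = 37.673 km
  F: √((0.320·111.32)² + (-0.297·102.18)²) = √(1268.95538 + 920.96833) = 46.797 km
  G: √((-0.033·111.32)² + (-0.011·102.18)²) = √(13.49504 + 1.26333) = 3.842 km
  → nearest: G (3.842 km)

Q1→E; Q2→G; Q3→E; Q4→G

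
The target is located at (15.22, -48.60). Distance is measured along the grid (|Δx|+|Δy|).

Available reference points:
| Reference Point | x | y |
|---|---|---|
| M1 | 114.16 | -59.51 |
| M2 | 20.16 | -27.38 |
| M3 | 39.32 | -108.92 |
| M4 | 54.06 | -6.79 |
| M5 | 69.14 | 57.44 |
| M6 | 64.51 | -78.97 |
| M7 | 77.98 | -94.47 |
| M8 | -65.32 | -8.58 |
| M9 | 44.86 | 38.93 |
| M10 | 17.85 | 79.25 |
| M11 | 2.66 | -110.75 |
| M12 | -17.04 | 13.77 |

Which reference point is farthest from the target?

Distances from (15.22, -48.60):
M1: |98.94| + |-10.91| = 98.94 + 10.91 = 109.85
M2: |4.94| + |21.22| = 4.94 + 21.22 = 26.16
M3: |24.10| + |-60.32| = 24.10 + 60.32 = 84.42
M4: |38.84| + |41.81| = 38.84 + 41.81 = 80.65
M5: |53.92| + |106.04| = 53.92 + 106.04 = 159.96
M6: |49.29| + |-30.37| = 49.29 + 30.37 = 79.66
M7: |62.76| + |-45.87| = 62.76 + 45.87 = 108.63
M8: |-80.54| + |40.02| = 80.54 + 40.02 = 120.56
M9: |29.64| + |87.53| = 29.64 + 87.53 = 117.17
M10: |2.63| + |127.85| = 2.63 + 127.85 = 130.48
M11: |-12.56| + |-62.15| = 12.56 + 62.15 = 74.71
M12: |-32.26| + |62.37| = 32.26 + 62.37 = 94.63
Maximum: M5 at 159.96.

M5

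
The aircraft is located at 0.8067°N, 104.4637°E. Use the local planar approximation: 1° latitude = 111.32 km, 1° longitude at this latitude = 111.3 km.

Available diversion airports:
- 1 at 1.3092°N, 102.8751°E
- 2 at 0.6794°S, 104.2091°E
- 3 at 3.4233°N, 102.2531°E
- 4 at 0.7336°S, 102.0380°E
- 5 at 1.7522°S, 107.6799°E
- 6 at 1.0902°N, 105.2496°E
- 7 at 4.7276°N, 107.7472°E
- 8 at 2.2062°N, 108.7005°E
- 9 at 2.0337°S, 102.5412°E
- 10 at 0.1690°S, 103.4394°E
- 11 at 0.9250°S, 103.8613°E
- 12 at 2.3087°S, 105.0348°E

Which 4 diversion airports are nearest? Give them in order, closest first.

Distances from 0.8067°N, 104.4637°E:
1: √((0.5025·111.32)² + (-1.5886·111.3)²) = √(3129.093407 + 31262.193373) = 185.4489 km
2: √((-1.4861·111.32)² + (-0.2546·111.3)²) = √(27367.962348 + 802.984436) = 167.8420 km
3: √((2.6166·111.32)² + (-2.2106·111.3)²) = √(84843.987135 + 60535.573342) = 381.2867 km
4: √((-1.5403·111.32)² + (-2.4257·111.3)²) = √(29400.656371 + 72889.421784) = 319.8282 km
5: √((-2.5589·111.32)² + (3.2162·111.3)²) = √(81143.366881 + 128137.552325) = 457.4723 km
6: √((0.2835·111.32)² + (0.7859·111.3)²) = √(995.984367 + 7651.118110) = 92.9898 km
7: √((3.9209·111.32)² + (3.2835·111.3)²) = √(190510.065970 + 133556.297208) = 569.2683 km
8: √((1.3995·111.32)² + (4.2368·111.3)²) = √(24271.253203 + 222364.910238) = 496.6248 km
9: √((-2.8404·111.32)² + (-1.9225·111.3)²) = √(99978.220672 + 45784.979663) = 381.7895 km
10: √((-0.9757·111.32)² + (-1.0243·111.3)²) = √(11797.201716 + 12997.046541) = 157.4619 km
11: √((-1.7317·111.32)² + (-0.6024·111.3)²) = √(37161.369384 + 4495.316300) = 204.0997 km
12: √((-3.1154·111.32)² + (0.5711·111.3)²) = √(120274.629141 + 4040.309633) = 352.5832 km
Sorted: 6 (92.9898 km) < 10 (157.4619 km) < 2 (167.8420 km) < 1 (185.4489 km) < 11 (204.0997 km) < 4 (319.8282 km) < …

6, 10, 2, 1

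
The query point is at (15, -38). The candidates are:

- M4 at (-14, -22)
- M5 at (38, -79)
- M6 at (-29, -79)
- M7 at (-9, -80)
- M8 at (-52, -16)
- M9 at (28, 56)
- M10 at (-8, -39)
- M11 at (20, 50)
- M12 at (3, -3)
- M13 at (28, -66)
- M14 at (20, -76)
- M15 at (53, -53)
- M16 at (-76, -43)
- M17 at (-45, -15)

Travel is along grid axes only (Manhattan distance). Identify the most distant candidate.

M9

Distances from (15, -38):
M4: |-29| + |16| = 29 + 16 = 45
M5: |23| + |-41| = 23 + 41 = 64
M6: |-44| + |-41| = 44 + 41 = 85
M7: |-24| + |-42| = 24 + 42 = 66
M8: |-67| + |22| = 67 + 22 = 89
M9: |13| + |94| = 13 + 94 = 107
M10: |-23| + |-1| = 23 + 1 = 24
M11: |5| + |88| = 5 + 88 = 93
M12: |-12| + |35| = 12 + 35 = 47
M13: |13| + |-28| = 13 + 28 = 41
M14: |5| + |-38| = 5 + 38 = 43
M15: |38| + |-15| = 38 + 15 = 53
M16: |-91| + |-5| = 91 + 5 = 96
M17: |-60| + |23| = 60 + 23 = 83
Maximum: M9 at 107.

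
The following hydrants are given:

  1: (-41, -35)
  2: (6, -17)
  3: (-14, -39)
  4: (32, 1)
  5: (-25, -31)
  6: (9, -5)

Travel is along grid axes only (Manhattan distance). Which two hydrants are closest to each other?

Pairwise distances:
1–2: 65
1–3: 31
1–4: 109
1–5: 20
1–6: 80
2–3: 42
2–4: 44
2–5: 45
2–6: 15
3–4: 86
3–5: 19
3–6: 57
4–5: 89
4–6: 29
5–6: 60
Closest pair: 2–6 at 15.

2 and 6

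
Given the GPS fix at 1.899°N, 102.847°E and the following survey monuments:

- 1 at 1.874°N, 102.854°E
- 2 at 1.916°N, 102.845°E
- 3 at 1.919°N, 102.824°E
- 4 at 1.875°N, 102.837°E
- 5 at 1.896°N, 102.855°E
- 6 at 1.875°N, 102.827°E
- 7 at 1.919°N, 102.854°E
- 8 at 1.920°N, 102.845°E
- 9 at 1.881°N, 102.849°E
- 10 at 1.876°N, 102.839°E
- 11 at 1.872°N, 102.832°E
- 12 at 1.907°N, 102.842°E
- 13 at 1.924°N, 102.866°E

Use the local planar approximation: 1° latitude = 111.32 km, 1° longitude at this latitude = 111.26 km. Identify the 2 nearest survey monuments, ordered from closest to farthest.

Distances from 1.899°N, 102.847°E:
1: √((-0.025·111.32)² + (0.007·111.26)²) = √(7.74509 + 0.60656) = 2.890 km
2: √((0.017·111.32)² + (-0.002·111.26)²) = √(3.58133 + 0.04952) = 1.905 km
3: √((0.020·111.32)² + (-0.023·111.26)²) = √(4.95686 + 6.54838) = 3.392 km
4: √((-0.024·111.32)² + (-0.010·111.26)²) = √(7.13787 + 1.23788) = 2.894 km
5: √((-0.003·111.32)² + (0.008·111.26)²) = √(0.11153 + 0.79224) = 0.951 km
6: √((-0.024·111.32)² + (-0.020·111.26)²) = √(7.13787 + 4.95152) = 3.477 km
7: √((0.020·111.32)² + (0.007·111.26)²) = √(4.95686 + 0.60656) = 2.359 km
8: √((0.021·111.32)² + (-0.002·111.26)²) = √(5.46493 + 0.04952) = 2.348 km
9: √((-0.018·111.32)² + (0.002·111.26)²) = √(4.01505 + 0.04952) = 2.016 km
10: √((-0.023·111.32)² + (-0.008·111.26)²) = √(6.55544 + 0.79224) = 2.711 km
11: √((-0.027·111.32)² + (-0.015·111.26)²) = √(9.03387 + 2.78523) = 3.438 km
12: √((0.008·111.32)² + (-0.005·111.26)²) = √(0.79310 + 0.30947) = 1.050 km
13: √((0.025·111.32)² + (0.019·111.26)²) = √(7.74509 + 4.46874) = 3.495 km
Sorted: 5 (0.951 km) < 12 (1.050 km) < 2 (1.905 km) < 9 (2.016 km) < …

5, 12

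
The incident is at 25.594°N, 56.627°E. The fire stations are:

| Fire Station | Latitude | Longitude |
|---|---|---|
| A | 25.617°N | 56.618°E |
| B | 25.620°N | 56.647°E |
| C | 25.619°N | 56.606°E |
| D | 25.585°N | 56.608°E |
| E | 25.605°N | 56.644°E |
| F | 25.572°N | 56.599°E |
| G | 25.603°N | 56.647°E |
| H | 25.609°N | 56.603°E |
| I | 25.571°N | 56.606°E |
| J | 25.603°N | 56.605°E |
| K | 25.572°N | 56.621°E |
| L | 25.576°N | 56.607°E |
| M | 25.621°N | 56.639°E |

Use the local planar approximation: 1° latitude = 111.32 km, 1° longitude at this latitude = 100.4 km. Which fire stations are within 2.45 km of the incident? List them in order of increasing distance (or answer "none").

E, D, G, J

Distances from 25.594°N, 56.627°E:
A: √((0.023·111.32)² + (-0.009·100.4)²) = √(6.55544 + 0.81649) = 2.715 km
B: √((0.026·111.32)² + (0.020·100.4)²) = √(8.37709 + 4.03206) = 3.523 km
C: √((0.025·111.32)² + (-0.021·100.4)²) = √(7.74509 + 4.44535) = 3.491 km
D: √((-0.009·111.32)² + (-0.019·100.4)²) = √(1.00376 + 3.63894) = 2.155 km
E: √((0.011·111.32)² + (0.017·100.4)²) = √(1.49945 + 2.91317) = 2.101 km
F: √((-0.022·111.32)² + (-0.028·100.4)²) = √(5.99780 + 7.90285) = 3.728 km
G: √((0.009·111.32)² + (0.020·100.4)²) = √(1.00376 + 4.03206) = 2.244 km
H: √((0.015·111.32)² + (-0.024·100.4)²) = √(2.78823 + 5.80617) = 2.932 km
I: √((-0.023·111.32)² + (-0.021·100.4)²) = √(6.55544 + 4.44535) = 3.317 km
J: √((0.009·111.32)² + (-0.022·100.4)²) = √(1.00376 + 4.87880) = 2.425 km
K: √((-0.022·111.32)² + (-0.006·100.4)²) = √(5.99780 + 0.36289) = 2.522 km
L: √((-0.018·111.32)² + (-0.020·100.4)²) = √(4.01505 + 4.03206) = 2.837 km
M: √((0.027·111.32)² + (0.012·100.4)²) = √(9.03387 + 1.45154) = 3.238 km
Threshold 2.45 km: E (2.101 km), D (2.155 km), G (2.244 km), J (2.425 km) are within range.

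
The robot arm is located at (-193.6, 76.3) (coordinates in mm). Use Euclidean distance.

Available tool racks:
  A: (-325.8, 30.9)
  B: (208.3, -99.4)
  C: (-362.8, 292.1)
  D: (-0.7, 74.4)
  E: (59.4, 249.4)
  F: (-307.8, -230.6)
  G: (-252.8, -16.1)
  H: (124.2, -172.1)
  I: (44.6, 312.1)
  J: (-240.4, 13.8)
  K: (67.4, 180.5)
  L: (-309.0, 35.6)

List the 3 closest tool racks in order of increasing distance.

J, G, L

Distances from (-193.6, 76.3):
A: √((-132.2)² + (-45.4)²) = √(17476.840 + 2061.160) = 139.8 mm
B: √((401.9)² + (-175.7)²) = √(161523.610 + 30870.490) = 438.6 mm
C: √((-169.2)² + (215.8)²) = √(28628.640 + 46569.640) = 274.2 mm
D: √((192.9)² + (-1.9)²) = √(37210.410 + 3.610) = 192.9 mm
E: √((253.0)² + (173.1)²) = √(64009.000 + 29963.610) = 306.5 mm
F: √((-114.2)² + (-306.9)²) = √(13041.640 + 94187.610) = 327.5 mm
G: √((-59.2)² + (-92.4)²) = √(3504.640 + 8537.760) = 109.7 mm
H: √((317.8)² + (-248.4)²) = √(100996.840 + 61702.560) = 403.4 mm
I: √((238.2)² + (235.8)²) = √(56739.240 + 55601.640) = 335.2 mm
J: √((-46.8)² + (-62.5)²) = √(2190.240 + 3906.250) = 78.1 mm
K: √((261.0)² + (104.2)²) = √(68121.000 + 10857.640) = 281.0 mm
L: √((-115.4)² + (-40.7)²) = √(13317.160 + 1656.490) = 122.4 mm
Sorted: J (78.1 mm) < G (109.7 mm) < L (122.4 mm) < A (139.8 mm) < D (192.9 mm) < …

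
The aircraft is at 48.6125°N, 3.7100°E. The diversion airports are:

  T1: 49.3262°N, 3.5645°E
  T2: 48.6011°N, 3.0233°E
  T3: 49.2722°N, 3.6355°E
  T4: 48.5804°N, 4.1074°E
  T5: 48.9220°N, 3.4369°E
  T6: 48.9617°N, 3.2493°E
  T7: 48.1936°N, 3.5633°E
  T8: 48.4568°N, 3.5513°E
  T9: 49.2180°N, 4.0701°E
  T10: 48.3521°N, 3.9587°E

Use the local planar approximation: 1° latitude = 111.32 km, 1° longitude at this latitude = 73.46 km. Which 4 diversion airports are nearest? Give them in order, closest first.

T8, T4, T10, T5

Distances from 48.6125°N, 3.7100°E:
T1: √((0.7137·111.32)² + (-0.1455·73.46)²) = √(6312.156948 + 114.242536) = 80.1648 km
T2: √((-0.0114·111.32)² + (-0.6867·73.46)²) = √(1.610483 + 2544.696209) = 50.4609 km
T3: √((0.6597·111.32)² + (-0.0745·73.46)²) = √(5393.111056 + 29.951211) = 73.6414 km
T4: √((-0.0321·111.32)² + (0.3974·73.46)²) = √(12.768987 + 852.231483) = 29.4109 km
T5: √((0.3095·111.32)² + (-0.2731·73.46)²) = √(1187.046419 + 402.480875) = 39.8689 km
T6: √((0.3492·111.32)² + (-0.4607·73.46)²) = √(1511.105775 + 1145.350138) = 51.5408 km
T7: √((-0.4189·111.32)² + (-0.1467·73.46)²) = √(2174.538574 + 116.134720) = 47.8610 km
T8: √((-0.1557·111.32)² + (-0.1587·73.46)²) = √(300.416388 + 135.911342) = 20.8885 km
T9: √((0.6055·111.32)² + (0.3601·73.46)²) = √(4543.334266 + 699.758352) = 72.4092 km
T10: √((-0.2604·111.32)² + (0.2487·73.46)²) = √(840.288375 + 333.774703) = 34.2646 km
Sorted: T8 (20.8885 km) < T4 (29.4109 km) < T10 (34.2646 km) < T5 (39.8689 km) < T7 (47.8610 km) < T2 (50.4609 km) < …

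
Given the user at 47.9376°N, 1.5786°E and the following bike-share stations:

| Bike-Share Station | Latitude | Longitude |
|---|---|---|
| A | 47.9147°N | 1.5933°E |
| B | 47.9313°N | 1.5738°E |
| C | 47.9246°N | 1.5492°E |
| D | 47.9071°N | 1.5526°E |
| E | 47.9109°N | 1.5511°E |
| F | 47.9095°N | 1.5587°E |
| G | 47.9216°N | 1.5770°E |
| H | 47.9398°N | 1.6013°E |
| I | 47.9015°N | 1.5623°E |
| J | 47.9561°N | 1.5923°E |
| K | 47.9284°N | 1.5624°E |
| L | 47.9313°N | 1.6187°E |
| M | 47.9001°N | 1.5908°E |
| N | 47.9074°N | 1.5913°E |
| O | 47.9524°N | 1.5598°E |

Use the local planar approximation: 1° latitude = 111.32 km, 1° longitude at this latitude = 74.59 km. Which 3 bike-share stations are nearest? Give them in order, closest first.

Distances from 47.9376°N, 1.5786°E:
A: √((-0.0229·111.32)² + (0.0147·74.59)²) = √(6.498563 + 1.202253) = 2.7750 km
B: √((-0.0063·111.32)² + (-0.0048·74.59)²) = √(0.491844 + 0.128187) = 0.7874 km
C: √((-0.0130·111.32)² + (-0.0294·74.59)²) = √(2.094272 + 4.809012) = 2.6274 km
D: √((-0.0305·111.32)² + (-0.0260·74.59)²) = √(11.527790 + 3.761040) = 3.9101 km
E: √((-0.0267·111.32)² + (-0.0275·74.59)²) = √(8.834234 + 4.207524) = 3.6113 km
F: √((-0.0281·111.32)² + (-0.0199·74.59)²) = √(9.784960 + 2.203268) = 3.4624 km
G: √((-0.0160·111.32)² + (-0.0016·74.59)²) = √(3.172388 + 0.014243) = 1.7851 km
H: √((0.0022·111.32)² + (0.0227·74.59)²) = √(0.059978 + 2.866903) = 1.7108 km
I: √((-0.0361·111.32)² + (-0.0163·74.59)²) = √(16.149564 + 1.478211) = 4.1985 km
J: √((0.0185·111.32)² + (0.0137·74.59)²) = √(4.241211 + 1.044245) = 2.2990 km
K: √((-0.0092·111.32)² + (-0.0162·74.59)²) = √(1.048871 + 1.460129) = 1.5840 km
L: √((-0.0063·111.32)² + (0.0401·74.59)²) = √(0.491844 + 8.946434) = 3.0722 km
M: √((-0.0375·111.32)² + (0.0122·74.59)²) = √(17.426450 + 0.828096) = 4.2725 km
N: √((-0.0302·111.32)² + (0.0127·74.59)²) = √(11.302130 + 0.897364) = 3.4928 km
O: √((0.0148·111.32)² + (-0.0188·74.59)²) = √(2.714375 + 1.966423) = 2.1635 km
Sorted: B (0.7874 km) < K (1.5840 km) < H (1.7108 km) < G (1.7851 km) < O (2.1635 km) < …

B, K, H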